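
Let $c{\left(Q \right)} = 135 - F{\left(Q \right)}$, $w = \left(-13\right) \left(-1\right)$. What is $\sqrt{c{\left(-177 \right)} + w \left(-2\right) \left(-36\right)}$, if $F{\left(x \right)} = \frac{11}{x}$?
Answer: $\frac{\sqrt{33555306}}{177} \approx 32.727$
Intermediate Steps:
$w = 13$
$c{\left(Q \right)} = 135 - \frac{11}{Q}$
$\sqrt{c{\left(-177 \right)} + w \left(-2\right) \left(-36\right)} = \sqrt{\left(135 - \frac{11}{-177}\right) + 13 \left(-2\right) \left(-36\right)} = \sqrt{\left(135 - - \frac{11}{177}\right) - -936} = \sqrt{\left(135 + \frac{11}{177}\right) + 936} = \sqrt{\frac{23906}{177} + 936} = \sqrt{\frac{189578}{177}} = \frac{\sqrt{33555306}}{177}$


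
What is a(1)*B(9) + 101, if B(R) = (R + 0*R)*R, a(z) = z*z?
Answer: 182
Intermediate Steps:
a(z) = z**2
B(R) = R**2 (B(R) = (R + 0)*R = R*R = R**2)
a(1)*B(9) + 101 = 1**2*9**2 + 101 = 1*81 + 101 = 81 + 101 = 182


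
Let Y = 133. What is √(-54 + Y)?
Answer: √79 ≈ 8.8882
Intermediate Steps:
√(-54 + Y) = √(-54 + 133) = √79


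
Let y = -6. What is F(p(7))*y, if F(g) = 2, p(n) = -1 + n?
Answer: -12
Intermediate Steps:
F(p(7))*y = 2*(-6) = -12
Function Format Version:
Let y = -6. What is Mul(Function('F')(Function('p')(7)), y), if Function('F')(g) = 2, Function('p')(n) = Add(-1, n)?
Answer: -12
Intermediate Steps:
Mul(Function('F')(Function('p')(7)), y) = Mul(2, -6) = -12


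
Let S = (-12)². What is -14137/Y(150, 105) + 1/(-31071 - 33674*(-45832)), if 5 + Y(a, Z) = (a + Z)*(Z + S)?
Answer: -4195003251559/18839977141160 ≈ -0.22267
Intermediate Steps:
S = 144
Y(a, Z) = -5 + (144 + Z)*(Z + a) (Y(a, Z) = -5 + (a + Z)*(Z + 144) = -5 + (Z + a)*(144 + Z) = -5 + (144 + Z)*(Z + a))
-14137/Y(150, 105) + 1/(-31071 - 33674*(-45832)) = -14137/(-5 + 105² + 144*105 + 144*150 + 105*150) + 1/(-31071 - 33674*(-45832)) = -14137/(-5 + 11025 + 15120 + 21600 + 15750) - 1/45832/(-64745) = -14137/63490 - 1/64745*(-1/45832) = -14137*1/63490 + 1/2967392840 = -14137/63490 + 1/2967392840 = -4195003251559/18839977141160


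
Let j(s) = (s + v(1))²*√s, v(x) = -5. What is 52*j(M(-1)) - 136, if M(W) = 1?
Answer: 696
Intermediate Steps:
j(s) = √s*(-5 + s)² (j(s) = (s - 5)²*√s = (-5 + s)²*√s = √s*(-5 + s)²)
52*j(M(-1)) - 136 = 52*(√1*(-5 + 1)²) - 136 = 52*(1*(-4)²) - 136 = 52*(1*16) - 136 = 52*16 - 136 = 832 - 136 = 696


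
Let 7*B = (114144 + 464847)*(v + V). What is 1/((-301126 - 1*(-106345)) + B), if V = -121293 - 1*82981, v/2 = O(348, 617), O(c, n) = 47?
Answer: -1/16888535121 ≈ -5.9212e-11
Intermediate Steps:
v = 94 (v = 2*47 = 94)
V = -204274 (V = -121293 - 82981 = -204274)
B = -16888340340 (B = ((114144 + 464847)*(94 - 204274))/7 = (578991*(-204180))/7 = (⅐)*(-118218382380) = -16888340340)
1/((-301126 - 1*(-106345)) + B) = 1/((-301126 - 1*(-106345)) - 16888340340) = 1/((-301126 + 106345) - 16888340340) = 1/(-194781 - 16888340340) = 1/(-16888535121) = -1/16888535121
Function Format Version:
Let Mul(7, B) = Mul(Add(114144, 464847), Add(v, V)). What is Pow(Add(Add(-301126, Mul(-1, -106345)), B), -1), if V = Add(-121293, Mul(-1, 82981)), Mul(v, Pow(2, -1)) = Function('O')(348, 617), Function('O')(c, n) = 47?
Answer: Rational(-1, 16888535121) ≈ -5.9212e-11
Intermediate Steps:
v = 94 (v = Mul(2, 47) = 94)
V = -204274 (V = Add(-121293, -82981) = -204274)
B = -16888340340 (B = Mul(Rational(1, 7), Mul(Add(114144, 464847), Add(94, -204274))) = Mul(Rational(1, 7), Mul(578991, -204180)) = Mul(Rational(1, 7), -118218382380) = -16888340340)
Pow(Add(Add(-301126, Mul(-1, -106345)), B), -1) = Pow(Add(Add(-301126, Mul(-1, -106345)), -16888340340), -1) = Pow(Add(Add(-301126, 106345), -16888340340), -1) = Pow(Add(-194781, -16888340340), -1) = Pow(-16888535121, -1) = Rational(-1, 16888535121)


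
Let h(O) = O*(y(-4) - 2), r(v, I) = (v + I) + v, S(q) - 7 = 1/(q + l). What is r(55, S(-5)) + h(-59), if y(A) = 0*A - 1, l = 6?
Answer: 295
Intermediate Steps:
S(q) = 7 + 1/(6 + q) (S(q) = 7 + 1/(q + 6) = 7 + 1/(6 + q))
r(v, I) = I + 2*v (r(v, I) = (I + v) + v = I + 2*v)
y(A) = -1 (y(A) = 0 - 1 = -1)
h(O) = -3*O (h(O) = O*(-1 - 2) = O*(-3) = -3*O)
r(55, S(-5)) + h(-59) = ((43 + 7*(-5))/(6 - 5) + 2*55) - 3*(-59) = ((43 - 35)/1 + 110) + 177 = (1*8 + 110) + 177 = (8 + 110) + 177 = 118 + 177 = 295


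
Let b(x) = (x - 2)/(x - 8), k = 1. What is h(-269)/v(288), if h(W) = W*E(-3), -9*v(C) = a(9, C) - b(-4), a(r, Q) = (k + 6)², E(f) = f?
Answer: -14526/97 ≈ -149.75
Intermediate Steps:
b(x) = (-2 + x)/(-8 + x)
a(r, Q) = 49 (a(r, Q) = (1 + 6)² = 7² = 49)
v(C) = -97/18 (v(C) = -(49 - (-2 - 4)/(-8 - 4))/9 = -(49 - (-6)/(-12))/9 = -(49 - (-1)*(-6)/12)/9 = -(49 - 1*½)/9 = -(49 - ½)/9 = -⅑*97/2 = -97/18)
h(W) = -3*W (h(W) = W*(-3) = -3*W)
h(-269)/v(288) = (-3*(-269))/(-97/18) = 807*(-18/97) = -14526/97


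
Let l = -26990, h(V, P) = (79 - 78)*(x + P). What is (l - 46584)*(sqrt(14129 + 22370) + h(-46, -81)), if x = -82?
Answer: 11992562 - 73574*sqrt(36499) ≈ -2.0635e+6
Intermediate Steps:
h(V, P) = -82 + P (h(V, P) = (79 - 78)*(-82 + P) = 1*(-82 + P) = -82 + P)
(l - 46584)*(sqrt(14129 + 22370) + h(-46, -81)) = (-26990 - 46584)*(sqrt(14129 + 22370) + (-82 - 81)) = -73574*(sqrt(36499) - 163) = -73574*(-163 + sqrt(36499)) = 11992562 - 73574*sqrt(36499)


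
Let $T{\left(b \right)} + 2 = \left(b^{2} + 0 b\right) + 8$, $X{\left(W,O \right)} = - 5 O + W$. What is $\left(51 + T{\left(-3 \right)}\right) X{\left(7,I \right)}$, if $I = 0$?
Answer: $462$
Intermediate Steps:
$X{\left(W,O \right)} = W - 5 O$
$T{\left(b \right)} = 6 + b^{2}$ ($T{\left(b \right)} = -2 + \left(\left(b^{2} + 0 b\right) + 8\right) = -2 + \left(\left(b^{2} + 0\right) + 8\right) = -2 + \left(b^{2} + 8\right) = -2 + \left(8 + b^{2}\right) = 6 + b^{2}$)
$\left(51 + T{\left(-3 \right)}\right) X{\left(7,I \right)} = \left(51 + \left(6 + \left(-3\right)^{2}\right)\right) \left(7 - 0\right) = \left(51 + \left(6 + 9\right)\right) \left(7 + 0\right) = \left(51 + 15\right) 7 = 66 \cdot 7 = 462$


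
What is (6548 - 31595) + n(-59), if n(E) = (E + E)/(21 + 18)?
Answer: -976951/39 ≈ -25050.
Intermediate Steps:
n(E) = 2*E/39 (n(E) = (2*E)/39 = (2*E)*(1/39) = 2*E/39)
(6548 - 31595) + n(-59) = (6548 - 31595) + (2/39)*(-59) = -25047 - 118/39 = -976951/39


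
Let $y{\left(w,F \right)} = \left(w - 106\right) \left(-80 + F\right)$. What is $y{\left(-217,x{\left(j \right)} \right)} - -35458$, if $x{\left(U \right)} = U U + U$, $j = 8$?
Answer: $38042$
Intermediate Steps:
$x{\left(U \right)} = U + U^{2}$ ($x{\left(U \right)} = U^{2} + U = U + U^{2}$)
$y{\left(w,F \right)} = \left(-106 + w\right) \left(-80 + F\right)$
$y{\left(-217,x{\left(j \right)} \right)} - -35458 = \left(8480 - 106 \cdot 8 \left(1 + 8\right) - -17360 + 8 \left(1 + 8\right) \left(-217\right)\right) - -35458 = \left(8480 - 106 \cdot 8 \cdot 9 + 17360 + 8 \cdot 9 \left(-217\right)\right) + 35458 = \left(8480 - 7632 + 17360 + 72 \left(-217\right)\right) + 35458 = \left(8480 - 7632 + 17360 - 15624\right) + 35458 = 2584 + 35458 = 38042$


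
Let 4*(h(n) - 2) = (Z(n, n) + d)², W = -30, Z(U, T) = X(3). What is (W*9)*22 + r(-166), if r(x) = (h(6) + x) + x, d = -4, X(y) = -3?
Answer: -25031/4 ≈ -6257.8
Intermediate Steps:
Z(U, T) = -3
h(n) = 57/4 (h(n) = 2 + (-3 - 4)²/4 = 2 + (¼)*(-7)² = 2 + (¼)*49 = 2 + 49/4 = 57/4)
r(x) = 57/4 + 2*x (r(x) = (57/4 + x) + x = 57/4 + 2*x)
(W*9)*22 + r(-166) = -30*9*22 + (57/4 + 2*(-166)) = -270*22 + (57/4 - 332) = -5940 - 1271/4 = -25031/4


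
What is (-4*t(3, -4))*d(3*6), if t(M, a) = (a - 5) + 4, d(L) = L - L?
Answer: 0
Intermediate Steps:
d(L) = 0
t(M, a) = -1 + a (t(M, a) = (-5 + a) + 4 = -1 + a)
(-4*t(3, -4))*d(3*6) = -4*(-1 - 4)*0 = -4*(-5)*0 = 20*0 = 0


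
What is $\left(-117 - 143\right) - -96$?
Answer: $-164$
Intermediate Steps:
$\left(-117 - 143\right) - -96 = -260 + 96 = -164$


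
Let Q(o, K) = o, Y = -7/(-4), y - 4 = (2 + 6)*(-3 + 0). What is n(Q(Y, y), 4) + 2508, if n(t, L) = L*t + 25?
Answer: 2540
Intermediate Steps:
y = -20 (y = 4 + (2 + 6)*(-3 + 0) = 4 + 8*(-3) = 4 - 24 = -20)
Y = 7/4 (Y = -7*(-1/4) = 7/4 ≈ 1.7500)
n(t, L) = 25 + L*t
n(Q(Y, y), 4) + 2508 = (25 + 4*(7/4)) + 2508 = (25 + 7) + 2508 = 32 + 2508 = 2540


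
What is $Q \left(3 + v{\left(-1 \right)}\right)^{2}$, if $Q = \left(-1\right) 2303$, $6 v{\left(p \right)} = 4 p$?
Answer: $- \frac{112847}{9} \approx -12539.0$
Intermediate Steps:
$v{\left(p \right)} = \frac{2 p}{3}$ ($v{\left(p \right)} = \frac{4 p}{6} = \frac{2 p}{3}$)
$Q = -2303$
$Q \left(3 + v{\left(-1 \right)}\right)^{2} = - 2303 \left(3 + \frac{2}{3} \left(-1\right)\right)^{2} = - 2303 \left(3 - \frac{2}{3}\right)^{2} = - 2303 \left(\frac{7}{3}\right)^{2} = \left(-2303\right) \frac{49}{9} = - \frac{112847}{9}$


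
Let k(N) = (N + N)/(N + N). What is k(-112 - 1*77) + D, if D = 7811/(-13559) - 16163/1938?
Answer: -208014493/26277342 ≈ -7.9161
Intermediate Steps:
k(N) = 1 (k(N) = (2*N)/((2*N)) = (2*N)*(1/(2*N)) = 1)
D = -234291835/26277342 (D = 7811*(-1/13559) - 16163*1/1938 = -7811/13559 - 16163/1938 = -234291835/26277342 ≈ -8.9161)
k(-112 - 1*77) + D = 1 - 234291835/26277342 = -208014493/26277342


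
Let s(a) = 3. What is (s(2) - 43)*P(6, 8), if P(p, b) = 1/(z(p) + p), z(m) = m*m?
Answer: -20/21 ≈ -0.95238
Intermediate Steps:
z(m) = m²
P(p, b) = 1/(p + p²) (P(p, b) = 1/(p² + p) = 1/(p + p²))
(s(2) - 43)*P(6, 8) = (3 - 43)*(1/(6*(1 + 6))) = -20/(3*7) = -40*1/42 = -20/21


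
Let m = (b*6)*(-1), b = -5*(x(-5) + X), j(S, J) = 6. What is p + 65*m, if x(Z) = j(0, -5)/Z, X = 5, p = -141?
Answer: 7269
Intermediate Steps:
x(Z) = 6/Z
b = -19 (b = -5*(6/(-5) + 5) = -5*(6*(-⅕) + 5) = -5*(-6/5 + 5) = -5*19/5 = -19)
m = 114 (m = -19*6*(-1) = -114*(-1) = 114)
p + 65*m = -141 + 65*114 = -141 + 7410 = 7269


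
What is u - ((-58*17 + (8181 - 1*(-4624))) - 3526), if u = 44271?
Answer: 35978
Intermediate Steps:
u - ((-58*17 + (8181 - 1*(-4624))) - 3526) = 44271 - ((-58*17 + (8181 - 1*(-4624))) - 3526) = 44271 - ((-986 + (8181 + 4624)) - 3526) = 44271 - ((-986 + 12805) - 3526) = 44271 - (11819 - 3526) = 44271 - 1*8293 = 44271 - 8293 = 35978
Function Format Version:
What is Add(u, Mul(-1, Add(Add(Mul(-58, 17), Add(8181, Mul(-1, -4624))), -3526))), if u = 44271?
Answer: 35978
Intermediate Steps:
Add(u, Mul(-1, Add(Add(Mul(-58, 17), Add(8181, Mul(-1, -4624))), -3526))) = Add(44271, Mul(-1, Add(Add(Mul(-58, 17), Add(8181, Mul(-1, -4624))), -3526))) = Add(44271, Mul(-1, Add(Add(-986, Add(8181, 4624)), -3526))) = Add(44271, Mul(-1, Add(Add(-986, 12805), -3526))) = Add(44271, Mul(-1, Add(11819, -3526))) = Add(44271, Mul(-1, 8293)) = Add(44271, -8293) = 35978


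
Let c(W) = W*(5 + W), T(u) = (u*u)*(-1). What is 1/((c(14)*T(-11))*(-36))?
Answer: 1/1158696 ≈ 8.6304e-7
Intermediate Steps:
T(u) = -u**2 (T(u) = u**2*(-1) = -u**2)
1/((c(14)*T(-11))*(-36)) = 1/(((14*(5 + 14))*(-1*(-11)**2))*(-36)) = 1/(((14*19)*(-1*121))*(-36)) = 1/((266*(-121))*(-36)) = 1/(-32186*(-36)) = 1/1158696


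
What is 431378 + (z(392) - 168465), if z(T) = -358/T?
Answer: 51530769/196 ≈ 2.6291e+5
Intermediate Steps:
431378 + (z(392) - 168465) = 431378 + (-358/392 - 168465) = 431378 + (-358*1/392 - 168465) = 431378 + (-179/196 - 168465) = 431378 - 33019319/196 = 51530769/196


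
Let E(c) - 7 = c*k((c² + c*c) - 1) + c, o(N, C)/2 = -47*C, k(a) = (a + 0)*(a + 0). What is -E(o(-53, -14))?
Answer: -15788438761242959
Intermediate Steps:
k(a) = a² (k(a) = a*a = a²)
o(N, C) = -94*C (o(N, C) = 2*(-47*C) = -94*C)
E(c) = 7 + c + c*(-1 + 2*c²)² (E(c) = 7 + (c*((c² + c*c) - 1)² + c) = 7 + (c*((c² + c²) - 1)² + c) = 7 + (c*(2*c² - 1)² + c) = 7 + (c*(-1 + 2*c²)² + c) = 7 + (c + c*(-1 + 2*c²)²) = 7 + c + c*(-1 + 2*c²)²)
-E(o(-53, -14)) = -(7 - 94*(-14) + (-94*(-14))*(-1 + 2*(-94*(-14))²)²) = -(7 + 1316 + 1316*(-1 + 2*1316²)²) = -(7 + 1316 + 1316*(-1 + 2*1731856)²) = -(7 + 1316 + 1316*(-1 + 3463712)²) = -(7 + 1316 + 1316*3463711²) = -(7 + 1316 + 1316*11997293891521) = -(7 + 1316 + 15788438761241636) = -1*15788438761242959 = -15788438761242959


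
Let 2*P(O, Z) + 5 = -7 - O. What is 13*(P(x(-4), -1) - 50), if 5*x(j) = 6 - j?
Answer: -741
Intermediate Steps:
x(j) = 6/5 - j/5 (x(j) = (6 - j)/5 = 6/5 - j/5)
P(O, Z) = -6 - O/2 (P(O, Z) = -5/2 + (-7 - O)/2 = -5/2 + (-7/2 - O/2) = -6 - O/2)
13*(P(x(-4), -1) - 50) = 13*((-6 - (6/5 - ⅕*(-4))/2) - 50) = 13*((-6 - (6/5 + ⅘)/2) - 50) = 13*((-6 - ½*2) - 50) = 13*((-6 - 1) - 50) = 13*(-7 - 50) = 13*(-57) = -741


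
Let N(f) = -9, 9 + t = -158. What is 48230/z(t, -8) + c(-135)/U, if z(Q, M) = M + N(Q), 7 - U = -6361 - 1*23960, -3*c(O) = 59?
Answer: -258127019/90984 ≈ -2837.1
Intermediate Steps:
t = -167 (t = -9 - 158 = -167)
c(O) = -59/3 (c(O) = -1/3*59 = -59/3)
U = 30328 (U = 7 - (-6361 - 1*23960) = 7 - (-6361 - 23960) = 7 - 1*(-30321) = 7 + 30321 = 30328)
z(Q, M) = -9 + M (z(Q, M) = M - 9 = -9 + M)
48230/z(t, -8) + c(-135)/U = 48230/(-9 - 8) - 59/3/30328 = 48230/(-17) - 59/3*1/30328 = 48230*(-1/17) - 59/90984 = -48230/17 - 59/90984 = -258127019/90984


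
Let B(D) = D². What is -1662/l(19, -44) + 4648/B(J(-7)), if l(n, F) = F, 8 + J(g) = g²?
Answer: 1499167/36982 ≈ 40.538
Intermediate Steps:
J(g) = -8 + g²
-1662/l(19, -44) + 4648/B(J(-7)) = -1662/(-44) + 4648/((-8 + (-7)²)²) = -1662*(-1/44) + 4648/((-8 + 49)²) = 831/22 + 4648/(41²) = 831/22 + 4648/1681 = 1499167/36982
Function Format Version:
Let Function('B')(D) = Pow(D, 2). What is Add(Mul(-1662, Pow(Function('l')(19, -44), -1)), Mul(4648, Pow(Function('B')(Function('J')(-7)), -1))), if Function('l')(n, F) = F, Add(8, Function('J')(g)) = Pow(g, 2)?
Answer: Rational(1499167, 36982) ≈ 40.538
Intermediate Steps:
Function('J')(g) = Add(-8, Pow(g, 2))
Add(Mul(-1662, Pow(Function('l')(19, -44), -1)), Mul(4648, Pow(Function('B')(Function('J')(-7)), -1))) = Add(Mul(-1662, Pow(-44, -1)), Mul(4648, Pow(Pow(Add(-8, Pow(-7, 2)), 2), -1))) = Add(Mul(-1662, Rational(-1, 44)), Mul(4648, Pow(Pow(Add(-8, 49), 2), -1))) = Add(Rational(831, 22), Mul(4648, Pow(Pow(41, 2), -1))) = Add(Rational(831, 22), Mul(4648, Pow(1681, -1))) = Add(Rational(831, 22), Mul(4648, Rational(1, 1681))) = Add(Rational(831, 22), Rational(4648, 1681)) = Rational(1499167, 36982)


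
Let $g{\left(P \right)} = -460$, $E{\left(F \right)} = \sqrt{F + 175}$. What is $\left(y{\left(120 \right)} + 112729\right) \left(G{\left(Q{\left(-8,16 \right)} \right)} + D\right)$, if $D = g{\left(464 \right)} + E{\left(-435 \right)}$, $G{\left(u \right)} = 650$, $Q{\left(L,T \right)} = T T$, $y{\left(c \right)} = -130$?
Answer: $21393810 + 225198 i \sqrt{65} \approx 2.1394 \cdot 10^{7} + 1.8156 \cdot 10^{6} i$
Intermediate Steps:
$E{\left(F \right)} = \sqrt{175 + F}$
$Q{\left(L,T \right)} = T^{2}$
$D = -460 + 2 i \sqrt{65}$ ($D = -460 + \sqrt{175 - 435} = -460 + \sqrt{-260} = -460 + 2 i \sqrt{65} \approx -460.0 + 16.125 i$)
$\left(y{\left(120 \right)} + 112729\right) \left(G{\left(Q{\left(-8,16 \right)} \right)} + D\right) = \left(-130 + 112729\right) \left(650 - \left(460 - 2 i \sqrt{65}\right)\right) = 112599 \left(190 + 2 i \sqrt{65}\right) = 21393810 + 225198 i \sqrt{65}$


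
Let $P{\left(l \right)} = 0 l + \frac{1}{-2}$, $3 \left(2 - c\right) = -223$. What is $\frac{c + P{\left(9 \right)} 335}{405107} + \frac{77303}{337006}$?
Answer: $\frac{46927894061}{204785234463} \approx 0.22916$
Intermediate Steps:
$c = \frac{229}{3}$ ($c = 2 - - \frac{223}{3} = 2 + \frac{223}{3} = \frac{229}{3} \approx 76.333$)
$P{\left(l \right)} = - \frac{1}{2}$ ($P{\left(l \right)} = 0 - \frac{1}{2} = - \frac{1}{2}$)
$\frac{c + P{\left(9 \right)} 335}{405107} + \frac{77303}{337006} = \frac{\frac{229}{3} - \frac{335}{2}}{405107} + \frac{77303}{337006} = \left(\frac{229}{3} - \frac{335}{2}\right) \frac{1}{405107} + 77303 \cdot \frac{1}{337006} = \left(- \frac{547}{6}\right) \frac{1}{405107} + \frac{77303}{337006} = - \frac{547}{2430642} + \frac{77303}{337006} = \frac{46927894061}{204785234463}$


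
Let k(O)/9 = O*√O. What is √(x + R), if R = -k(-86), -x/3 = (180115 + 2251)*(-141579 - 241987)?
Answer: √(209848191468 + 774*I*√86) ≈ 4.5809e+5 + 0.e-2*I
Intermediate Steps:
k(O) = 9*O^(3/2) (k(O) = 9*(O*√O) = 9*O^(3/2))
x = 209848191468 (x = -3*(180115 + 2251)*(-141579 - 241987) = -547098*(-383566) = -3*(-69949397156) = 209848191468)
R = 774*I*√86 (R = -9*(-86)^(3/2) = -9*(-86*I*√86) = -(-774)*I*√86 = 774*I*√86 ≈ 7177.8*I)
√(x + R) = √(209848191468 + 774*I*√86)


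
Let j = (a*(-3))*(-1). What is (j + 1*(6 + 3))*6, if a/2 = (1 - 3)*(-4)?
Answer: 342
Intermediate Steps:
a = 16 (a = 2*((1 - 3)*(-4)) = 2*(-2*(-4)) = 2*8 = 16)
j = 48 (j = (16*(-3))*(-1) = -48*(-1) = 48)
(j + 1*(6 + 3))*6 = (48 + 1*(6 + 3))*6 = (48 + 1*9)*6 = (48 + 9)*6 = 57*6 = 342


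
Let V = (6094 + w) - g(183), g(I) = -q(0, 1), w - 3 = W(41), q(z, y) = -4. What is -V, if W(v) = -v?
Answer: -6052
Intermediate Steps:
w = -38 (w = 3 - 1*41 = 3 - 41 = -38)
g(I) = 4 (g(I) = -1*(-4) = 4)
V = 6052 (V = (6094 - 38) - 1*4 = 6056 - 4 = 6052)
-V = -1*6052 = -6052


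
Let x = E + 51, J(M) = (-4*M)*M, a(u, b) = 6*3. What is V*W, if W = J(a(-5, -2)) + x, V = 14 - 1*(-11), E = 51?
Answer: -29850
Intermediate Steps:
a(u, b) = 18
J(M) = -4*M²
x = 102 (x = 51 + 51 = 102)
V = 25 (V = 14 + 11 = 25)
W = -1194 (W = -4*18² + 102 = -4*324 + 102 = -1296 + 102 = -1194)
V*W = 25*(-1194) = -29850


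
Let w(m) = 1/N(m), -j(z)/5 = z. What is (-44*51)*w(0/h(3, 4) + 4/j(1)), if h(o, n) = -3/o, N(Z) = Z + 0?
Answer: 2805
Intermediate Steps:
j(z) = -5*z
N(Z) = Z
w(m) = 1/m
(-44*51)*w(0/h(3, 4) + 4/j(1)) = (-44*51)/(0/((-3/3)) + 4/((-5*1))) = -2244/(0/((-3*⅓)) + 4/(-5)) = -2244/(0/(-1) + 4*(-⅕)) = -2244/(0*(-1) - ⅘) = -2244/(0 - ⅘) = -2244/(-⅘) = -2244*(-5/4) = 2805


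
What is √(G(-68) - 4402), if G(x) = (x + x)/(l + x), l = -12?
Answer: I*√440030/10 ≈ 66.335*I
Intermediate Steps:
G(x) = 2*x/(-12 + x) (G(x) = (x + x)/(-12 + x) = (2*x)/(-12 + x) = 2*x/(-12 + x))
√(G(-68) - 4402) = √(2*(-68)/(-12 - 68) - 4402) = √(2*(-68)/(-80) - 4402) = √(2*(-68)*(-1/80) - 4402) = √(17/10 - 4402) = √(-44003/10) = I*√440030/10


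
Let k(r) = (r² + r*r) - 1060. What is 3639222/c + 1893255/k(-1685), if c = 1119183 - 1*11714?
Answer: 239557934865/66184562378 ≈ 3.6195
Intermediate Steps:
k(r) = -1060 + 2*r² (k(r) = (r² + r²) - 1060 = 2*r² - 1060 = -1060 + 2*r²)
c = 1107469 (c = 1119183 - 11714 = 1107469)
3639222/c + 1893255/k(-1685) = 3639222/1107469 + 1893255/(-1060 + 2*(-1685)²) = 3639222*(1/1107469) + 1893255/(-1060 + 2*2839225) = 3639222/1107469 + 1893255/(-1060 + 5678450) = 3639222/1107469 + 1893255/5677390 = 3639222/1107469 + 1893255*(1/5677390) = 3639222/1107469 + 19929/59762 = 239557934865/66184562378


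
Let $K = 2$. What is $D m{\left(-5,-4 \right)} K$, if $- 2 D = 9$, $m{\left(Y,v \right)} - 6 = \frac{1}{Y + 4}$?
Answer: $-45$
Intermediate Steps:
$m{\left(Y,v \right)} = 6 + \frac{1}{4 + Y}$ ($m{\left(Y,v \right)} = 6 + \frac{1}{Y + 4} = 6 + \frac{1}{4 + Y}$)
$D = - \frac{9}{2}$ ($D = \left(- \frac{1}{2}\right) 9 = - \frac{9}{2} \approx -4.5$)
$D m{\left(-5,-4 \right)} K = - \frac{9 \frac{25 + 6 \left(-5\right)}{4 - 5}}{2} \cdot 2 = - \frac{9 \frac{25 - 30}{-1}}{2} \cdot 2 = - \frac{9 \left(\left(-1\right) \left(-5\right)\right)}{2} \cdot 2 = \left(- \frac{9}{2}\right) 5 \cdot 2 = \left(- \frac{45}{2}\right) 2 = -45$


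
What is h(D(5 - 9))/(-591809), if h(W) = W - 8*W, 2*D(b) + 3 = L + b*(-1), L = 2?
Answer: 21/1183618 ≈ 1.7742e-5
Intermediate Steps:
D(b) = -½ - b/2 (D(b) = -3/2 + (2 + b*(-1))/2 = -3/2 + (2 - b)/2 = -3/2 + (1 - b/2) = -½ - b/2)
h(W) = -7*W
h(D(5 - 9))/(-591809) = -7*(-½ - (5 - 9)/2)/(-591809) = -7*(-½ - ½*(-4))*(-1/591809) = -7*(-½ + 2)*(-1/591809) = -7*3/2*(-1/591809) = -21/2*(-1/591809) = 21/1183618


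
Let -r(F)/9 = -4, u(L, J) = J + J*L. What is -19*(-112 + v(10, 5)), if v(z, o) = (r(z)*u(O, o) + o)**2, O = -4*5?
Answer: -221580147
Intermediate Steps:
O = -20
r(F) = 36 (r(F) = -9*(-4) = 36)
v(z, o) = 466489*o**2 (v(z, o) = (36*(o*(1 - 20)) + o)**2 = (36*(o*(-19)) + o)**2 = (36*(-19*o) + o)**2 = (-684*o + o)**2 = (-683*o)**2 = 466489*o**2)
-19*(-112 + v(10, 5)) = -19*(-112 + 466489*5**2) = -19*(-112 + 466489*25) = -19*(-112 + 11662225) = -19*11662113 = -221580147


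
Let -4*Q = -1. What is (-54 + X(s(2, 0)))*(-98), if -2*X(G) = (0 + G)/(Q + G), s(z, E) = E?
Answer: 5292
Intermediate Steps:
Q = ¼ (Q = -¼*(-1) = ¼ ≈ 0.25000)
X(G) = -G/(2*(¼ + G)) (X(G) = -(0 + G)/(2*(¼ + G)) = -G/(2*(¼ + G)))
(-54 + X(s(2, 0)))*(-98) = (-54 - 2*0/(1 + 4*0))*(-98) = (-54 - 2*0/(1 + 0))*(-98) = (-54 - 2*0/1)*(-98) = (-54 - 2*0*1)*(-98) = (-54 + 0)*(-98) = -54*(-98) = 5292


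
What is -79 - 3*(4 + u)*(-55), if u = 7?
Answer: 1736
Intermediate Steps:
-79 - 3*(4 + u)*(-55) = -79 - 3*(4 + 7)*(-55) = -79 - 3*11*(-55) = -79 - 33*(-55) = -79 + 1815 = 1736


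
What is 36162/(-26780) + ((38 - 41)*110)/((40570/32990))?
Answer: -14650645917/54323230 ≈ -269.69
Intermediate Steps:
36162/(-26780) + ((38 - 41)*110)/((40570/32990)) = 36162*(-1/26780) + (-3*110)/((40570*(1/32990))) = -18081/13390 - 330/4057/3299 = -18081/13390 - 330*3299/4057 = -18081/13390 - 1088670/4057 = -14650645917/54323230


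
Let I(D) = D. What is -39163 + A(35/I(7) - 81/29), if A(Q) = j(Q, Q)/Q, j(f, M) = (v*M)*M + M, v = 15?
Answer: -1134738/29 ≈ -39129.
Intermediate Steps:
j(f, M) = M + 15*M**2 (j(f, M) = (15*M)*M + M = 15*M**2 + M = M + 15*M**2)
A(Q) = 1 + 15*Q (A(Q) = (Q*(1 + 15*Q))/Q = 1 + 15*Q)
-39163 + A(35/I(7) - 81/29) = -39163 + (1 + 15*(35/7 - 81/29)) = -39163 + (1 + 15*(35*(1/7) - 81*1/29)) = -39163 + (1 + 15*(5 - 81/29)) = -39163 + (1 + 15*(64/29)) = -39163 + (1 + 960/29) = -39163 + 989/29 = -1134738/29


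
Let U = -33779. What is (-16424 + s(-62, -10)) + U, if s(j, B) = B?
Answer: -50213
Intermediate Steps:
(-16424 + s(-62, -10)) + U = (-16424 - 10) - 33779 = -16434 - 33779 = -50213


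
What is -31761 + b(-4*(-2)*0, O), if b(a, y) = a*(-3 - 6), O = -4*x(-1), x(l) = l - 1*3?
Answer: -31761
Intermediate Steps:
x(l) = -3 + l (x(l) = l - 3 = -3 + l)
O = 16 (O = -4*(-3 - 1) = -4*(-4) = 16)
b(a, y) = -9*a (b(a, y) = a*(-9) = -9*a)
-31761 + b(-4*(-2)*0, O) = -31761 - 9*(-4*(-2))*0 = -31761 - 72*0 = -31761 - 9*0 = -31761 + 0 = -31761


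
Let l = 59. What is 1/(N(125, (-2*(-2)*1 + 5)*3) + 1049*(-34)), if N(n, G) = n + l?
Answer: -1/35482 ≈ -2.8183e-5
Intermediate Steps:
N(n, G) = 59 + n (N(n, G) = n + 59 = 59 + n)
1/(N(125, (-2*(-2)*1 + 5)*3) + 1049*(-34)) = 1/((59 + 125) + 1049*(-34)) = 1/(184 - 35666) = 1/(-35482) = -1/35482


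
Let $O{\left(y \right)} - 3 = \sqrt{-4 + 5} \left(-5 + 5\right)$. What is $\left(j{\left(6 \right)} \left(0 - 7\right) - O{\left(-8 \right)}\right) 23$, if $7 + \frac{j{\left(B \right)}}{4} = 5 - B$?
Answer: $5083$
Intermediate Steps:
$j{\left(B \right)} = -8 - 4 B$ ($j{\left(B \right)} = -28 + 4 \left(5 - B\right) = -28 - \left(-20 + 4 B\right) = -8 - 4 B$)
$O{\left(y \right)} = 3$ ($O{\left(y \right)} = 3 + \sqrt{-4 + 5} \left(-5 + 5\right) = 3 + \sqrt{1} \cdot 0 = 3 + 1 \cdot 0 = 3 + 0 = 3$)
$\left(j{\left(6 \right)} \left(0 - 7\right) - O{\left(-8 \right)}\right) 23 = \left(\left(-8 - 24\right) \left(0 - 7\right) - 3\right) 23 = \left(\left(-8 - 24\right) \left(-7\right) - 3\right) 23 = \left(\left(-32\right) \left(-7\right) - 3\right) 23 = \left(224 - 3\right) 23 = 221 \cdot 23 = 5083$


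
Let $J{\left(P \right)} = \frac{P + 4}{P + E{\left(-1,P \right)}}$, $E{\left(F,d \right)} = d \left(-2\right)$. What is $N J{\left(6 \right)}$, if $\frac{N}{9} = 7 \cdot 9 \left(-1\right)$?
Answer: $945$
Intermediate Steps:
$E{\left(F,d \right)} = - 2 d$
$N = -567$ ($N = 9 \cdot 7 \cdot 9 \left(-1\right) = 9 \cdot 63 \left(-1\right) = 9 \left(-63\right) = -567$)
$J{\left(P \right)} = - \frac{4 + P}{P}$ ($J{\left(P \right)} = \frac{P + 4}{P - 2 P} = \frac{4 + P}{\left(-1\right) P} = \left(4 + P\right) \left(- \frac{1}{P}\right) = - \frac{4 + P}{P}$)
$N J{\left(6 \right)} = - 567 \frac{-4 - 6}{6} = - 567 \cdot \frac{1}{6} \left(-10\right) = \left(-567\right) \left(- \frac{5}{3}\right) = 945$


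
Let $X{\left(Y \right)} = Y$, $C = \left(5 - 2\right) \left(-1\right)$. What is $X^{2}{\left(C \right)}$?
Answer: $9$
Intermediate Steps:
$C = -3$ ($C = 3 \left(-1\right) = -3$)
$X^{2}{\left(C \right)} = \left(-3\right)^{2} = 9$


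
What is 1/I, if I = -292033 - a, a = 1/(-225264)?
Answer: -225264/65784521711 ≈ -3.4243e-6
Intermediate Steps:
a = -1/225264 ≈ -4.4392e-6
I = -65784521711/225264 (I = -292033 - 1*(-1/225264) = -292033 + 1/225264 = -65784521711/225264 ≈ -2.9203e+5)
1/I = 1/(-65784521711/225264) = -225264/65784521711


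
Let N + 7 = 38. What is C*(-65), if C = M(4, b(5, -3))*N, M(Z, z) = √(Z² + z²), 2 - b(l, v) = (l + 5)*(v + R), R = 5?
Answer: -4030*√85 ≈ -37155.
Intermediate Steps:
N = 31 (N = -7 + 38 = 31)
b(l, v) = 2 - (5 + l)*(5 + v) (b(l, v) = 2 - (l + 5)*(v + 5) = 2 - (5 + l)*(5 + v))
C = 62*√85 (C = √(4² + (-23 - 5*5 - 5*(-3) - 1*5*(-3))²)*31 = √(16 + (-23 - 25 + 15 + 15)²)*31 = √(16 + (-18)²)*31 = √(16 + 324)*31 = √340*31 = (2*√85)*31 = 62*√85 ≈ 571.61)
C*(-65) = (62*√85)*(-65) = -4030*√85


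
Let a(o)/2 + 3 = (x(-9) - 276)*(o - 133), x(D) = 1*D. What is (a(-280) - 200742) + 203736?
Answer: 238398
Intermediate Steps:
x(D) = D
a(o) = 75804 - 570*o (a(o) = -6 + 2*((-9 - 276)*(o - 133)) = -6 + 2*(-285*(-133 + o)) = -6 + 2*(37905 - 285*o) = -6 + (75810 - 570*o) = 75804 - 570*o)
(a(-280) - 200742) + 203736 = ((75804 - 570*(-280)) - 200742) + 203736 = ((75804 + 159600) - 200742) + 203736 = (235404 - 200742) + 203736 = 34662 + 203736 = 238398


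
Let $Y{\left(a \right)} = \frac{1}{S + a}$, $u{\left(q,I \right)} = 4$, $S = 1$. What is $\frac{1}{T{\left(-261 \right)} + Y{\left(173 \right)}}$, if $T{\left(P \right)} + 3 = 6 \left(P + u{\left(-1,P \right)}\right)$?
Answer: $- \frac{174}{268829} \approx -0.00064725$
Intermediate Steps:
$Y{\left(a \right)} = \frac{1}{1 + a}$
$T{\left(P \right)} = 21 + 6 P$ ($T{\left(P \right)} = -3 + 6 \left(P + 4\right) = -3 + 6 \left(4 + P\right) = -3 + \left(24 + 6 P\right) = 21 + 6 P$)
$\frac{1}{T{\left(-261 \right)} + Y{\left(173 \right)}} = \frac{1}{\left(21 + 6 \left(-261\right)\right) + \frac{1}{1 + 173}} = \frac{1}{\left(21 - 1566\right) + \frac{1}{174}} = \frac{1}{-1545 + \frac{1}{174}} = \frac{1}{- \frac{268829}{174}} = - \frac{174}{268829}$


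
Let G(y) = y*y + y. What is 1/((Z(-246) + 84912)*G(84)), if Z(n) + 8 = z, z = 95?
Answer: 1/606892860 ≈ 1.6477e-9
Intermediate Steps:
Z(n) = 87 (Z(n) = -8 + 95 = 87)
G(y) = y + y² (G(y) = y² + y = y + y²)
1/((Z(-246) + 84912)*G(84)) = 1/((87 + 84912)*((84*(1 + 84)))) = 1/(84999*((84*85))) = (1/84999)/7140 = (1/84999)*(1/7140) = 1/606892860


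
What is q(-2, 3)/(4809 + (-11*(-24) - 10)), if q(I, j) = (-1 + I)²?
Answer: 9/5063 ≈ 0.0017776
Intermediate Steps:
q(-2, 3)/(4809 + (-11*(-24) - 10)) = (-1 - 2)²/(4809 + (-11*(-24) - 10)) = (-3)²/(4809 + (264 - 10)) = 9/(4809 + 254) = 9/5063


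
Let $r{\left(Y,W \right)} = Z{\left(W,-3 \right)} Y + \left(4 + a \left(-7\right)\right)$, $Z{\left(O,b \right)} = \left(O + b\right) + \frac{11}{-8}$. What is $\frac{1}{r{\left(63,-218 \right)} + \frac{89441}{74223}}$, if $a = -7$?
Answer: $- \frac{593784}{8286505091} \approx -7.1657 \cdot 10^{-5}$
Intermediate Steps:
$Z{\left(O,b \right)} = - \frac{11}{8} + O + b$ ($Z{\left(O,b \right)} = \left(O + b\right) + 11 \left(- \frac{1}{8}\right) = \left(O + b\right) - \frac{11}{8} = - \frac{11}{8} + O + b$)
$r{\left(Y,W \right)} = 53 + Y \left(- \frac{35}{8} + W\right)$ ($r{\left(Y,W \right)} = \left(- \frac{11}{8} + W - 3\right) Y + \left(4 - -49\right) = \left(- \frac{35}{8} + W\right) Y + \left(4 + 49\right) = Y \left(- \frac{35}{8} + W\right) + 53 = 53 + Y \left(- \frac{35}{8} + W\right)$)
$\frac{1}{r{\left(63,-218 \right)} + \frac{89441}{74223}} = \frac{1}{\left(53 + \frac{1}{8} \cdot 63 \left(-35 + 8 \left(-218\right)\right)\right) + \frac{89441}{74223}} = \frac{1}{\left(53 + \frac{1}{8} \cdot 63 \left(-35 - 1744\right)\right) + 89441 \cdot \frac{1}{74223}} = \frac{1}{\left(53 + \frac{1}{8} \cdot 63 \left(-1779\right)\right) + \frac{89441}{74223}} = \frac{1}{\left(53 - \frac{112077}{8}\right) + \frac{89441}{74223}} = \frac{1}{- \frac{111653}{8} + \frac{89441}{74223}} = \frac{1}{- \frac{8286505091}{593784}} = - \frac{593784}{8286505091}$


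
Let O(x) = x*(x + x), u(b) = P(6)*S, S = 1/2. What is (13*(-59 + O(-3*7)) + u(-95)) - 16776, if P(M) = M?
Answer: -6074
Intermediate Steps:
S = ½ ≈ 0.50000
u(b) = 3 (u(b) = 6*(½) = 3)
O(x) = 2*x² (O(x) = x*(2*x) = 2*x²)
(13*(-59 + O(-3*7)) + u(-95)) - 16776 = (13*(-59 + 2*(-3*7)²) + 3) - 16776 = (13*(-59 + 2*(-21)²) + 3) - 16776 = (13*(-59 + 2*441) + 3) - 16776 = (13*(-59 + 882) + 3) - 16776 = (13*823 + 3) - 16776 = (10699 + 3) - 16776 = 10702 - 16776 = -6074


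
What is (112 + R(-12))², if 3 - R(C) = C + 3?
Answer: 15376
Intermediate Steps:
R(C) = -C (R(C) = 3 - (C + 3) = 3 - (3 + C) = 3 + (-3 - C) = -C)
(112 + R(-12))² = (112 - 1*(-12))² = (112 + 12)² = 124² = 15376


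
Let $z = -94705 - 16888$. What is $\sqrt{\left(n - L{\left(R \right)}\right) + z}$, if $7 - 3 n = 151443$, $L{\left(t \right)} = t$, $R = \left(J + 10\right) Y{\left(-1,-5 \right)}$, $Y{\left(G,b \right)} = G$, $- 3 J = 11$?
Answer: $\frac{2 i \sqrt{364647}}{3} \approx 402.57 i$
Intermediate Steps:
$J = - \frac{11}{3}$ ($J = \left(- \frac{1}{3}\right) 11 = - \frac{11}{3} \approx -3.6667$)
$z = -111593$ ($z = -94705 - 16888 = -111593$)
$R = - \frac{19}{3}$ ($R = \left(- \frac{11}{3} + 10\right) \left(-1\right) = \frac{19}{3} \left(-1\right) = - \frac{19}{3} \approx -6.3333$)
$n = - \frac{151436}{3}$ ($n = \frac{7}{3} - 50481 = - \frac{151436}{3} \approx -50479.0$)
$\sqrt{\left(n - L{\left(R \right)}\right) + z} = \sqrt{\left(- \frac{151436}{3} - - \frac{19}{3}\right) - 111593} = \sqrt{\left(- \frac{151436}{3} + \frac{19}{3}\right) - 111593} = \sqrt{- \frac{151417}{3} - 111593} = \sqrt{- \frac{486196}{3}} = \frac{2 i \sqrt{364647}}{3}$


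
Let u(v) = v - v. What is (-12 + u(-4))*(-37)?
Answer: 444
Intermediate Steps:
u(v) = 0
(-12 + u(-4))*(-37) = (-12 + 0)*(-37) = -12*(-37) = 444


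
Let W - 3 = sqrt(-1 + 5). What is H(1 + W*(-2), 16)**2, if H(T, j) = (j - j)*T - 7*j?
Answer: 12544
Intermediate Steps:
W = 5 (W = 3 + sqrt(-1 + 5) = 3 + sqrt(4) = 3 + 2 = 5)
H(T, j) = -7*j (H(T, j) = 0*T - 7*j = 0 - 7*j = -7*j)
H(1 + W*(-2), 16)**2 = (-7*16)**2 = (-112)**2 = 12544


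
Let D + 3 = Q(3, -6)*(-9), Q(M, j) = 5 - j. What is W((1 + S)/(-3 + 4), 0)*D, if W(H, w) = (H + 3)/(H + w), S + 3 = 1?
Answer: 204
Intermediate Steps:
S = -2 (S = -3 + 1 = -2)
W(H, w) = (3 + H)/(H + w)
D = -102 (D = -3 + (5 - 1*(-6))*(-9) = -3 + (5 + 6)*(-9) = -3 + 11*(-9) = -3 - 99 = -102)
W((1 + S)/(-3 + 4), 0)*D = ((3 + (1 - 2)/(-3 + 4))/((1 - 2)/(-3 + 4) + 0))*(-102) = ((3 - 1/1)/(-1/1 + 0))*(-102) = ((3 - 1*1)/(-1*1 + 0))*(-102) = ((3 - 1)/(-1 + 0))*(-102) = (2/(-1))*(-102) = -1*2*(-102) = -2*(-102) = 204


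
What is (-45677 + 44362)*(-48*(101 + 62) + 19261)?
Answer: -15039655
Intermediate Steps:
(-45677 + 44362)*(-48*(101 + 62) + 19261) = -1315*(-48*163 + 19261) = -1315*(-7824 + 19261) = -1315*11437 = -15039655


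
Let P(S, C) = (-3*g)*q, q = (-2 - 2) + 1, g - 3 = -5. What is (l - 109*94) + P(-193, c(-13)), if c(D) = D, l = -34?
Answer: -10298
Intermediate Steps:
g = -2 (g = 3 - 5 = -2)
q = -3 (q = -4 + 1 = -3)
P(S, C) = -18 (P(S, C) = -3*(-2)*(-3) = 6*(-3) = -18)
(l - 109*94) + P(-193, c(-13)) = (-34 - 109*94) - 18 = (-34 - 10246) - 18 = -10280 - 18 = -10298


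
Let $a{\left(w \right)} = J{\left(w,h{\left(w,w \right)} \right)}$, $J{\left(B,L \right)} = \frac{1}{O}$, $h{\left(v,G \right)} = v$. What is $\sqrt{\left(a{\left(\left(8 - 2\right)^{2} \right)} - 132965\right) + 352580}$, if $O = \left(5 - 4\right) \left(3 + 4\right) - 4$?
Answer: $\frac{\sqrt{1976538}}{3} \approx 468.63$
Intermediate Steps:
$O = 3$ ($O = 1 \cdot 7 - 4 = 7 - 4 = 3$)
$J{\left(B,L \right)} = \frac{1}{3}$
$a{\left(w \right)} = \frac{1}{3}$
$\sqrt{\left(a{\left(\left(8 - 2\right)^{2} \right)} - 132965\right) + 352580} = \sqrt{\left(\frac{1}{3} - 132965\right) + 352580} = \sqrt{- \frac{398894}{3} + 352580} = \sqrt{\frac{658846}{3}} = \frac{\sqrt{1976538}}{3}$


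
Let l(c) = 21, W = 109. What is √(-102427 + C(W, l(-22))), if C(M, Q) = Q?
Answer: I*√102406 ≈ 320.01*I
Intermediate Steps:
√(-102427 + C(W, l(-22))) = √(-102427 + 21) = √(-102406) = I*√102406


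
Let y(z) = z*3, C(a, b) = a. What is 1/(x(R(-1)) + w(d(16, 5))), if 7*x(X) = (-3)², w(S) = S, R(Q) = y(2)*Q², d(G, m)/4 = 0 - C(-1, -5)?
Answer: 7/37 ≈ 0.18919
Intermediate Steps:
y(z) = 3*z
d(G, m) = 4 (d(G, m) = 4*(0 - 1*(-1)) = 4*(0 + 1) = 4*1 = 4)
R(Q) = 6*Q² (R(Q) = (3*2)*Q² = 6*Q²)
x(X) = 9/7 (x(X) = (⅐)*(-3)² = (⅐)*9 = 9/7)
1/(x(R(-1)) + w(d(16, 5))) = 1/(9/7 + 4) = 1/(37/7) = 7/37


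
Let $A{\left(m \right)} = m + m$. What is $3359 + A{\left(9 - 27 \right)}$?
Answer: $3323$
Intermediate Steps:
$A{\left(m \right)} = 2 m$
$3359 + A{\left(9 - 27 \right)} = 3359 + 2 \left(9 - 27\right) = 3359 + 2 \left(-18\right) = 3359 - 36 = 3323$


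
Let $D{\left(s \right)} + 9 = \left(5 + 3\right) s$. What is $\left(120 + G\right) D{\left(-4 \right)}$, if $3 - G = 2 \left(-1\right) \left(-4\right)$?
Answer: $-4715$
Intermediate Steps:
$D{\left(s \right)} = -9 + 8 s$ ($D{\left(s \right)} = -9 + \left(5 + 3\right) s = -9 + 8 s$)
$G = -5$ ($G = 3 - 2 \left(-1\right) \left(-4\right) = 3 - \left(-2\right) \left(-4\right) = 3 - 8 = -5$)
$\left(120 + G\right) D{\left(-4 \right)} = \left(120 - 5\right) \left(-9 + 8 \left(-4\right)\right) = 115 \left(-9 - 32\right) = 115 \left(-41\right) = -4715$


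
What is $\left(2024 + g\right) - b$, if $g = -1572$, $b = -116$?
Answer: $568$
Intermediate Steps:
$\left(2024 + g\right) - b = \left(2024 - 1572\right) - -116 = 452 + 116 = 568$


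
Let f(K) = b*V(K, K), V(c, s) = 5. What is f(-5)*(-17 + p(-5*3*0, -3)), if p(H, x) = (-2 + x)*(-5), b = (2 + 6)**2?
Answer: 2560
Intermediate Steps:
b = 64 (b = 8**2 = 64)
p(H, x) = 10 - 5*x
f(K) = 320 (f(K) = 64*5 = 320)
f(-5)*(-17 + p(-5*3*0, -3)) = 320*(-17 + (10 - 5*(-3))) = 320*(-17 + (10 + 15)) = 320*(-17 + 25) = 320*8 = 2560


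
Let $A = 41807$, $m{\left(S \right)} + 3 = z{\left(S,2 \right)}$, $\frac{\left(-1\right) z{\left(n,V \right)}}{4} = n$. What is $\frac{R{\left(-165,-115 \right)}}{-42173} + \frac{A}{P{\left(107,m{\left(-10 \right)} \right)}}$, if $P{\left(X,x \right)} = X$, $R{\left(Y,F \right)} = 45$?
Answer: $\frac{1763121796}{4512511} \approx 390.72$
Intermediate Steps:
$z{\left(n,V \right)} = - 4 n$
$m{\left(S \right)} = -3 - 4 S$
$\frac{R{\left(-165,-115 \right)}}{-42173} + \frac{A}{P{\left(107,m{\left(-10 \right)} \right)}} = \frac{45}{-42173} + \frac{41807}{107} = 45 \left(- \frac{1}{42173}\right) + 41807 \cdot \frac{1}{107} = - \frac{45}{42173} + \frac{41807}{107} = \frac{1763121796}{4512511}$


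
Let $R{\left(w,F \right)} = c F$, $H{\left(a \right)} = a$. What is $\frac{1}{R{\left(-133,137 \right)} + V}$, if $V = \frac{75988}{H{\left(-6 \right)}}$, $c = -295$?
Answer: $- \frac{3}{159239} \approx -1.884 \cdot 10^{-5}$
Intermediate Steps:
$V = - \frac{37994}{3}$ ($V = \frac{75988}{-6} = 75988 \left(- \frac{1}{6}\right) = - \frac{37994}{3} \approx -12665.0$)
$R{\left(w,F \right)} = - 295 F$
$\frac{1}{R{\left(-133,137 \right)} + V} = \frac{1}{\left(-295\right) 137 - \frac{37994}{3}} = \frac{1}{-40415 - \frac{37994}{3}} = \frac{1}{- \frac{159239}{3}} = - \frac{3}{159239}$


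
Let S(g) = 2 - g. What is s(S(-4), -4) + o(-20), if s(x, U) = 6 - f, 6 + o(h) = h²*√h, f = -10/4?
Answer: 5/2 + 800*I*√5 ≈ 2.5 + 1788.9*I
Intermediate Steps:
f = -5/2 (f = -10*¼ = -5/2 ≈ -2.5000)
o(h) = -6 + h^(5/2) (o(h) = -6 + h²*√h = -6 + h^(5/2))
s(x, U) = 17/2 (s(x, U) = 6 - 1*(-5/2) = 6 + 5/2 = 17/2)
s(S(-4), -4) + o(-20) = 17/2 + (-6 + (-20)^(5/2)) = 17/2 + (-6 + 800*I*√5) = 5/2 + 800*I*√5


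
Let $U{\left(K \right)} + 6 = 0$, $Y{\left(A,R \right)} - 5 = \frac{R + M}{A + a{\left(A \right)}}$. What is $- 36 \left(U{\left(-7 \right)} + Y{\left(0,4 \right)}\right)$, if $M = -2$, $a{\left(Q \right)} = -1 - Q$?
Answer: $108$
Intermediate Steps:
$Y{\left(A,R \right)} = 7 - R$ ($Y{\left(A,R \right)} = 5 + \frac{R - 2}{A - \left(1 + A\right)} = 5 + \frac{-2 + R}{-1} = 5 + \left(-2 + R\right) \left(-1\right) = 5 - \left(-2 + R\right) = 7 - R$)
$U{\left(K \right)} = -6$ ($U{\left(K \right)} = -6 + 0 = -6$)
$- 36 \left(U{\left(-7 \right)} + Y{\left(0,4 \right)}\right) = - 36 \left(-6 + \left(7 - 4\right)\right) = - 36 \left(-6 + 3\right) = \left(-36\right) \left(-3\right) = 108$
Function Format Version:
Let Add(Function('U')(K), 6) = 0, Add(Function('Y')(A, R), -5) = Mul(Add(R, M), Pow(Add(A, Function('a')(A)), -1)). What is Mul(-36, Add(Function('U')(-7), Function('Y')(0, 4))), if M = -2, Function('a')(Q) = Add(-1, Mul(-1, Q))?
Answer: 108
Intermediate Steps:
Function('Y')(A, R) = Add(7, Mul(-1, R)) (Function('Y')(A, R) = Add(5, Mul(Add(R, -2), Pow(Add(A, Add(-1, Mul(-1, A))), -1))) = Add(5, Mul(Add(-2, R), Pow(-1, -1))) = Add(5, Mul(Add(-2, R), -1)) = Add(5, Add(2, Mul(-1, R))) = Add(7, Mul(-1, R)))
Function('U')(K) = -6 (Function('U')(K) = Add(-6, 0) = -6)
Mul(-36, Add(Function('U')(-7), Function('Y')(0, 4))) = Mul(-36, Add(-6, Add(7, Mul(-1, 4)))) = Mul(-36, Add(-6, Add(7, -4))) = Mul(-36, Add(-6, 3)) = Mul(-36, -3) = 108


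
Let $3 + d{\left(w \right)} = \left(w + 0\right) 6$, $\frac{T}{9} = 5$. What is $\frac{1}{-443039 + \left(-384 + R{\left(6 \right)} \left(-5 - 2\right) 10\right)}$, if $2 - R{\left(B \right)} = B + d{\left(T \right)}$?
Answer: $- \frac{1}{424453} \approx -2.356 \cdot 10^{-6}$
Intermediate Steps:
$T = 45$ ($T = 9 \cdot 5 = 45$)
$d{\left(w \right)} = -3 + 6 w$ ($d{\left(w \right)} = -3 + \left(w + 0\right) 6 = -3 + w 6 = -3 + 6 w$)
$R{\left(B \right)} = -265 - B$ ($R{\left(B \right)} = 2 - \left(B + \left(-3 + 6 \cdot 45\right)\right) = 2 - \left(B + \left(-3 + 270\right)\right) = 2 - \left(B + 267\right) = 2 - \left(267 + B\right) = -265 - B$)
$\frac{1}{-443039 + \left(-384 + R{\left(6 \right)} \left(-5 - 2\right) 10\right)} = \frac{1}{-443039 - \left(384 - \left(-265 - 6\right) \left(-5 - 2\right) 10\right)} = \frac{1}{-443039 - \left(384 - \left(-265 - 6\right) \left(\left(-7\right) 10\right)\right)} = \frac{1}{-443039 - -18586} = \frac{1}{-443039 + \left(-384 + 18970\right)} = \frac{1}{-443039 + 18586} = \frac{1}{-424453} = - \frac{1}{424453}$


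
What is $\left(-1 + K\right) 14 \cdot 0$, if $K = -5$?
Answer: $0$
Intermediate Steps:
$\left(-1 + K\right) 14 \cdot 0 = \left(-1 - 5\right) 14 \cdot 0 = \left(-6\right) 14 \cdot 0 = \left(-84\right) 0 = 0$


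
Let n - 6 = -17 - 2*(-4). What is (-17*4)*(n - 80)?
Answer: 5644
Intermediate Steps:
n = -3 (n = 6 + (-17 - 2*(-4)) = 6 + (-17 + 8) = 6 - 9 = -3)
(-17*4)*(n - 80) = (-17*4)*(-3 - 80) = -68*(-83) = 5644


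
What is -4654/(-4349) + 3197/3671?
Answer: 30988587/15965179 ≈ 1.9410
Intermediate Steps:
-4654/(-4349) + 3197/3671 = -4654*(-1/4349) + 3197*(1/3671) = 4654/4349 + 3197/3671 = 30988587/15965179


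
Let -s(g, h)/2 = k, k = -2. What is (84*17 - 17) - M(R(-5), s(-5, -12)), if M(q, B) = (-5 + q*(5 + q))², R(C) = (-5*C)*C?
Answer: -224848614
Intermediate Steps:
s(g, h) = 4 (s(g, h) = -2*(-2) = 4)
R(C) = -5*C²
(84*17 - 17) - M(R(-5), s(-5, -12)) = (84*17 - 17) - (-5 + (-5*(-5)²)² + 5*(-5*(-5)²))² = (1428 - 17) - (-5 + (-5*25)² + 5*(-5*25))² = 1411 - (-5 + (-125)² + 5*(-125))² = 1411 - (-5 + 15625 - 625)² = 1411 - 1*14995² = 1411 - 1*224850025 = 1411 - 224850025 = -224848614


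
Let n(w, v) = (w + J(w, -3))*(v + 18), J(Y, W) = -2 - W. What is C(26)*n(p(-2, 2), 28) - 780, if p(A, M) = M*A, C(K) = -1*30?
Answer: 3360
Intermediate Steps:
C(K) = -30
p(A, M) = A*M
n(w, v) = (1 + w)*(18 + v) (n(w, v) = (w + (-2 - 1*(-3)))*(v + 18) = (w + (-2 + 3))*(18 + v) = (w + 1)*(18 + v) = (1 + w)*(18 + v))
C(26)*n(p(-2, 2), 28) - 780 = -30*(18 + 28 + 18*(-2*2) + 28*(-2*2)) - 780 = -30*(18 + 28 + 18*(-4) + 28*(-4)) - 780 = -30*(18 + 28 - 72 - 112) - 780 = -30*(-138) - 780 = 4140 - 780 = 3360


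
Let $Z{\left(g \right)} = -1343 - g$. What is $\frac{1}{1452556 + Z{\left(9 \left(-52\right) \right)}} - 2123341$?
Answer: $- \frac{3082413786220}{1451681} \approx -2.1233 \cdot 10^{6}$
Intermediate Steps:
$\frac{1}{1452556 + Z{\left(9 \left(-52\right) \right)}} - 2123341 = \frac{1}{1452556 - \left(1343 + 9 \left(-52\right)\right)} - 2123341 = \frac{1}{1452556 - 875} - 2123341 = \frac{1}{1451681} - 2123341 = - \frac{3082413786220}{1451681}$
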